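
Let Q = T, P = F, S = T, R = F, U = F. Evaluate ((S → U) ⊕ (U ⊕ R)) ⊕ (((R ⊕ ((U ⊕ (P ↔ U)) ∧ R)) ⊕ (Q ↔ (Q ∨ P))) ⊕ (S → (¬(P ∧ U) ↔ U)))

S → U = T → F = F
U ⊕ R = F ⊕ F = F
(S → U) ⊕ (U ⊕ R) = F ⊕ F = F
P ↔ U = F ↔ F = T
U ⊕ (P ↔ U) = F ⊕ T = T
(U ⊕ (P ↔ U)) ∧ R = T ∧ F = F
R ⊕ ((U ⊕ (P ↔ U)) ∧ R) = F ⊕ F = F
Q ∨ P = T ∨ F = T
Q ↔ (Q ∨ P) = T ↔ T = T
(R ⊕ ((U ⊕ (P ↔ U)) ∧ R)) ⊕ (Q ↔ (Q ∨ P)) = F ⊕ T = T
P ∧ U = F ∧ F = F
¬(P ∧ U) = ¬F = T
¬(P ∧ U) ↔ U = T ↔ F = F
S → (¬(P ∧ U) ↔ U) = T → F = F
((R ⊕ ((U ⊕ (P ↔ U)) ∧ R)) ⊕ (Q ↔ (Q ∨ P))) ⊕ (S → (¬(P ∧ U) ↔ U)) = T ⊕ F = T
((S → U) ⊕ (U ⊕ R)) ⊕ (((R ⊕ ((U ⊕ (P ↔ U)) ∧ R)) ⊕ (Q ↔ (Q ∨ P))) ⊕ (S → (¬(P ∧ U) ↔ U))) = F ⊕ T = T

T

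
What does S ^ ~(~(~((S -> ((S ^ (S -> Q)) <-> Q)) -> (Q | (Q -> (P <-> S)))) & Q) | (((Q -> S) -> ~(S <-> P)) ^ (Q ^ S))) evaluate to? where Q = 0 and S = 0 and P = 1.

S -> Q = 0 -> 0 = 1
S ^ (S -> Q) = 0 ^ 1 = 1
(S ^ (S -> Q)) <-> Q = 1 <-> 0 = 0
S -> ((S ^ (S -> Q)) <-> Q) = 0 -> 0 = 1
P <-> S = 1 <-> 0 = 0
Q -> (P <-> S) = 0 -> 0 = 1
Q | (Q -> (P <-> S)) = 0 | 1 = 1
(S -> ((S ^ (S -> Q)) <-> Q)) -> (Q | (Q -> (P <-> S))) = 1 -> 1 = 1
~((S -> ((S ^ (S -> Q)) <-> Q)) -> (Q | (Q -> (P <-> S)))) = ~1 = 0
~((S -> ((S ^ (S -> Q)) <-> Q)) -> (Q | (Q -> (P <-> S)))) & Q = 0 & 0 = 0
~(~((S -> ((S ^ (S -> Q)) <-> Q)) -> (Q | (Q -> (P <-> S)))) & Q) = ~0 = 1
Q -> S = 0 -> 0 = 1
S <-> P = 0 <-> 1 = 0
~(S <-> P) = ~0 = 1
(Q -> S) -> ~(S <-> P) = 1 -> 1 = 1
Q ^ S = 0 ^ 0 = 0
((Q -> S) -> ~(S <-> P)) ^ (Q ^ S) = 1 ^ 0 = 1
~(~((S -> ((S ^ (S -> Q)) <-> Q)) -> (Q | (Q -> (P <-> S)))) & Q) | (((Q -> S) -> ~(S <-> P)) ^ (Q ^ S)) = 1 | 1 = 1
~(~(~((S -> ((S ^ (S -> Q)) <-> Q)) -> (Q | (Q -> (P <-> S)))) & Q) | (((Q -> S) -> ~(S <-> P)) ^ (Q ^ S))) = ~1 = 0
S ^ ~(~(~((S -> ((S ^ (S -> Q)) <-> Q)) -> (Q | (Q -> (P <-> S)))) & Q) | (((Q -> S) -> ~(S <-> P)) ^ (Q ^ S))) = 0 ^ 0 = 0

0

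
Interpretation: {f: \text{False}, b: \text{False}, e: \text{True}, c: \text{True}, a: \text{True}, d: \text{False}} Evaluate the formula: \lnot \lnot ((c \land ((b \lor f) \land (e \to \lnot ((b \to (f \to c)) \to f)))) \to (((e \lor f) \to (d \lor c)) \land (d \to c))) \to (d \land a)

b \lor f = \text{False} \lor \text{False} = \text{False}
f \to c = \text{False} \to \text{True} = \text{True}
b \to (f \to c) = \text{False} \to \text{True} = \text{True}
(b \to (f \to c)) \to f = \text{True} \to \text{False} = \text{False}
\lnot ((b \to (f \to c)) \to f) = \lnot \text{False} = \text{True}
e \to \lnot ((b \to (f \to c)) \to f) = \text{True} \to \text{True} = \text{True}
(b \lor f) \land (e \to \lnot ((b \to (f \to c)) \to f)) = \text{False} \land \text{True} = \text{False}
c \land ((b \lor f) \land (e \to \lnot ((b \to (f \to c)) \to f))) = \text{True} \land \text{False} = \text{False}
e \lor f = \text{True} \lor \text{False} = \text{True}
d \lor c = \text{False} \lor \text{True} = \text{True}
(e \lor f) \to (d \lor c) = \text{True} \to \text{True} = \text{True}
d \to c = \text{False} \to \text{True} = \text{True}
((e \lor f) \to (d \lor c)) \land (d \to c) = \text{True} \land \text{True} = \text{True}
(c \land ((b \lor f) \land (e \to \lnot ((b \to (f \to c)) \to f)))) \to (((e \lor f) \to (d \lor c)) \land (d \to c)) = \text{False} \to \text{True} = \text{True}
\lnot ((c \land ((b \lor f) \land (e \to \lnot ((b \to (f \to c)) \to f)))) \to (((e \lor f) \to (d \lor c)) \land (d \to c))) = \lnot \text{True} = \text{False}
\lnot \lnot ((c \land ((b \lor f) \land (e \to \lnot ((b \to (f \to c)) \to f)))) \to (((e \lor f) \to (d \lor c)) \land (d \to c))) = \lnot \text{False} = \text{True}
d \land a = \text{False} \land \text{True} = \text{False}
\lnot \lnot ((c \land ((b \lor f) \land (e \to \lnot ((b \to (f \to c)) \to f)))) \to (((e \lor f) \to (d \lor c)) \land (d \to c))) \to (d \land a) = \text{True} \to \text{False} = \text{False}

\text{False}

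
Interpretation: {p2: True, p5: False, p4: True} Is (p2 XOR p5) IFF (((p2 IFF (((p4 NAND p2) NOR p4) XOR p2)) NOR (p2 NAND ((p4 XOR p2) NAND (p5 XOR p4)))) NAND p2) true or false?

True

p2 XOR p5 = True XOR False = True
p4 NAND p2 = True NAND True = False
(p4 NAND p2) NOR p4 = False NOR True = False
((p4 NAND p2) NOR p4) XOR p2 = False XOR True = True
p2 IFF (((p4 NAND p2) NOR p4) XOR p2) = True IFF True = True
p4 XOR p2 = True XOR True = False
p5 XOR p4 = False XOR True = True
(p4 XOR p2) NAND (p5 XOR p4) = False NAND True = True
p2 NAND ((p4 XOR p2) NAND (p5 XOR p4)) = True NAND True = False
(p2 IFF (((p4 NAND p2) NOR p4) XOR p2)) NOR (p2 NAND ((p4 XOR p2) NAND (p5 XOR p4))) = True NOR False = False
((p2 IFF (((p4 NAND p2) NOR p4) XOR p2)) NOR (p2 NAND ((p4 XOR p2) NAND (p5 XOR p4)))) NAND p2 = False NAND True = True
(p2 XOR p5) IFF (((p2 IFF (((p4 NAND p2) NOR p4) XOR p2)) NOR (p2 NAND ((p4 XOR p2) NAND (p5 XOR p4)))) NAND p2) = True IFF True = True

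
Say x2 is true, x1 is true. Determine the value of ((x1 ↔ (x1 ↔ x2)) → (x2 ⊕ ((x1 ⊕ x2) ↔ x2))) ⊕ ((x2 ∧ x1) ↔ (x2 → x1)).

Substituting x2=True, x1=True:
x1 ↔ x2 = True ↔ True = True
x1 ↔ (x1 ↔ x2) = True ↔ True = True
x1 ⊕ x2 = True ⊕ True = False
(x1 ⊕ x2) ↔ x2 = False ↔ True = False
x2 ⊕ ((x1 ⊕ x2) ↔ x2) = True ⊕ False = True
(x1 ↔ (x1 ↔ x2)) → (x2 ⊕ ((x1 ⊕ x2) ↔ x2)) = True → True = True
x2 ∧ x1 = True ∧ True = True
x2 → x1 = True → True = True
(x2 ∧ x1) ↔ (x2 → x1) = True ↔ True = True
((x1 ↔ (x1 ↔ x2)) → (x2 ⊕ ((x1 ⊕ x2) ↔ x2))) ⊕ ((x2 ∧ x1) ↔ (x2 → x1)) = True ⊕ True = False

False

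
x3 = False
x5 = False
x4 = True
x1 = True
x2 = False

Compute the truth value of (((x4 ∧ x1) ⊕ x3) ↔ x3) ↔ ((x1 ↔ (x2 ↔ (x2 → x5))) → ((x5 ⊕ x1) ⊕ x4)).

False

x4 ∧ x1 = True ∧ True = True
(x4 ∧ x1) ⊕ x3 = True ⊕ False = True
((x4 ∧ x1) ⊕ x3) ↔ x3 = True ↔ False = False
x2 → x5 = False → False = True
x2 ↔ (x2 → x5) = False ↔ True = False
x1 ↔ (x2 ↔ (x2 → x5)) = True ↔ False = False
x5 ⊕ x1 = False ⊕ True = True
(x5 ⊕ x1) ⊕ x4 = True ⊕ True = False
(x1 ↔ (x2 ↔ (x2 → x5))) → ((x5 ⊕ x1) ⊕ x4) = False → False = True
(((x4 ∧ x1) ⊕ x3) ↔ x3) ↔ ((x1 ↔ (x2 ↔ (x2 → x5))) → ((x5 ⊕ x1) ⊕ x4)) = False ↔ True = False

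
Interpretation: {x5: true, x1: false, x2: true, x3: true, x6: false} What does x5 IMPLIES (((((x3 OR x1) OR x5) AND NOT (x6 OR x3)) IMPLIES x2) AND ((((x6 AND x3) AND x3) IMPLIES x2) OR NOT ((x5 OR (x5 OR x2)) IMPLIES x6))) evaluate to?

true

x3 OR x1 = true OR false = true
(x3 OR x1) OR x5 = true OR true = true
x6 OR x3 = false OR true = true
NOT (x6 OR x3) = NOT true = false
((x3 OR x1) OR x5) AND NOT (x6 OR x3) = true AND false = false
(((x3 OR x1) OR x5) AND NOT (x6 OR x3)) IMPLIES x2 = false IMPLIES true = true
x6 AND x3 = false AND true = false
(x6 AND x3) AND x3 = false AND true = false
((x6 AND x3) AND x3) IMPLIES x2 = false IMPLIES true = true
x5 OR x2 = true OR true = true
x5 OR (x5 OR x2) = true OR true = true
(x5 OR (x5 OR x2)) IMPLIES x6 = true IMPLIES false = false
NOT ((x5 OR (x5 OR x2)) IMPLIES x6) = NOT false = true
(((x6 AND x3) AND x3) IMPLIES x2) OR NOT ((x5 OR (x5 OR x2)) IMPLIES x6) = true OR true = true
((((x3 OR x1) OR x5) AND NOT (x6 OR x3)) IMPLIES x2) AND ((((x6 AND x3) AND x3) IMPLIES x2) OR NOT ((x5 OR (x5 OR x2)) IMPLIES x6)) = true AND true = true
x5 IMPLIES (((((x3 OR x1) OR x5) AND NOT (x6 OR x3)) IMPLIES x2) AND ((((x6 AND x3) AND x3) IMPLIES x2) OR NOT ((x5 OR (x5 OR x2)) IMPLIES x6))) = true IMPLIES true = true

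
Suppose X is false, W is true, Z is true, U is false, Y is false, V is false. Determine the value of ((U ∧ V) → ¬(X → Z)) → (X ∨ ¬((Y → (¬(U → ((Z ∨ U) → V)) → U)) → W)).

U ∧ V = False ∧ False = False
X → Z = False → True = True
¬(X → Z) = ¬True = False
(U ∧ V) → ¬(X → Z) = False → False = True
Z ∨ U = True ∨ False = True
(Z ∨ U) → V = True → False = False
U → ((Z ∨ U) → V) = False → False = True
¬(U → ((Z ∨ U) → V)) = ¬True = False
¬(U → ((Z ∨ U) → V)) → U = False → False = True
Y → (¬(U → ((Z ∨ U) → V)) → U) = False → True = True
(Y → (¬(U → ((Z ∨ U) → V)) → U)) → W = True → True = True
¬((Y → (¬(U → ((Z ∨ U) → V)) → U)) → W) = ¬True = False
X ∨ ¬((Y → (¬(U → ((Z ∨ U) → V)) → U)) → W) = False ∨ False = False
((U ∧ V) → ¬(X → Z)) → (X ∨ ¬((Y → (¬(U → ((Z ∨ U) → V)) → U)) → W)) = True → False = False

False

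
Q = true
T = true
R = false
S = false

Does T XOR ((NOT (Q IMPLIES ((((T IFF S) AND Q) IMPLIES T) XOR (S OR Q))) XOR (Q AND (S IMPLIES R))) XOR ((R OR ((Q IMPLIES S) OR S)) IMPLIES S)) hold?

false

T IFF S = true IFF false = false
(T IFF S) AND Q = false AND true = false
((T IFF S) AND Q) IMPLIES T = false IMPLIES true = true
S OR Q = false OR true = true
(((T IFF S) AND Q) IMPLIES T) XOR (S OR Q) = true XOR true = false
Q IMPLIES ((((T IFF S) AND Q) IMPLIES T) XOR (S OR Q)) = true IMPLIES false = false
NOT (Q IMPLIES ((((T IFF S) AND Q) IMPLIES T) XOR (S OR Q))) = NOT false = true
S IMPLIES R = false IMPLIES false = true
Q AND (S IMPLIES R) = true AND true = true
NOT (Q IMPLIES ((((T IFF S) AND Q) IMPLIES T) XOR (S OR Q))) XOR (Q AND (S IMPLIES R)) = true XOR true = false
Q IMPLIES S = true IMPLIES false = false
(Q IMPLIES S) OR S = false OR false = false
R OR ((Q IMPLIES S) OR S) = false OR false = false
(R OR ((Q IMPLIES S) OR S)) IMPLIES S = false IMPLIES false = true
(NOT (Q IMPLIES ((((T IFF S) AND Q) IMPLIES T) XOR (S OR Q))) XOR (Q AND (S IMPLIES R))) XOR ((R OR ((Q IMPLIES S) OR S)) IMPLIES S) = false XOR true = true
T XOR ((NOT (Q IMPLIES ((((T IFF S) AND Q) IMPLIES T) XOR (S OR Q))) XOR (Q AND (S IMPLIES R))) XOR ((R OR ((Q IMPLIES S) OR S)) IMPLIES S)) = true XOR true = false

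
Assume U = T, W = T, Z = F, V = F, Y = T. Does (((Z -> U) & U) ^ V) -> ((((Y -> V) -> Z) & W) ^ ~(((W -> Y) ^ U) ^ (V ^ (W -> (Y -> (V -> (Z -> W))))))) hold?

Z -> U = F -> T = T
(Z -> U) & U = T & T = T
((Z -> U) & U) ^ V = T ^ F = T
Y -> V = T -> F = F
(Y -> V) -> Z = F -> F = T
((Y -> V) -> Z) & W = T & T = T
W -> Y = T -> T = T
(W -> Y) ^ U = T ^ T = F
Z -> W = F -> T = T
V -> (Z -> W) = F -> T = T
Y -> (V -> (Z -> W)) = T -> T = T
W -> (Y -> (V -> (Z -> W))) = T -> T = T
V ^ (W -> (Y -> (V -> (Z -> W)))) = F ^ T = T
((W -> Y) ^ U) ^ (V ^ (W -> (Y -> (V -> (Z -> W))))) = F ^ T = T
~(((W -> Y) ^ U) ^ (V ^ (W -> (Y -> (V -> (Z -> W)))))) = ~T = F
(((Y -> V) -> Z) & W) ^ ~(((W -> Y) ^ U) ^ (V ^ (W -> (Y -> (V -> (Z -> W)))))) = T ^ F = T
(((Z -> U) & U) ^ V) -> ((((Y -> V) -> Z) & W) ^ ~(((W -> Y) ^ U) ^ (V ^ (W -> (Y -> (V -> (Z -> W))))))) = T -> T = T

T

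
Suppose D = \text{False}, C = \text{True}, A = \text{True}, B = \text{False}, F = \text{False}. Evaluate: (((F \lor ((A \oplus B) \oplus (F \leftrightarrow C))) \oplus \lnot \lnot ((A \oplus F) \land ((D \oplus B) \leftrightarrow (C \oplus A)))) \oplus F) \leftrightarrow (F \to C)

A \oplus B = \text{True} \oplus \text{False} = \text{True}
F \leftrightarrow C = \text{False} \leftrightarrow \text{True} = \text{False}
(A \oplus B) \oplus (F \leftrightarrow C) = \text{True} \oplus \text{False} = \text{True}
F \lor ((A \oplus B) \oplus (F \leftrightarrow C)) = \text{False} \lor \text{True} = \text{True}
A \oplus F = \text{True} \oplus \text{False} = \text{True}
D \oplus B = \text{False} \oplus \text{False} = \text{False}
C \oplus A = \text{True} \oplus \text{True} = \text{False}
(D \oplus B) \leftrightarrow (C \oplus A) = \text{False} \leftrightarrow \text{False} = \text{True}
(A \oplus F) \land ((D \oplus B) \leftrightarrow (C \oplus A)) = \text{True} \land \text{True} = \text{True}
\lnot ((A \oplus F) \land ((D \oplus B) \leftrightarrow (C \oplus A))) = \lnot \text{True} = \text{False}
\lnot \lnot ((A \oplus F) \land ((D \oplus B) \leftrightarrow (C \oplus A))) = \lnot \text{False} = \text{True}
(F \lor ((A \oplus B) \oplus (F \leftrightarrow C))) \oplus \lnot \lnot ((A \oplus F) \land ((D \oplus B) \leftrightarrow (C \oplus A))) = \text{True} \oplus \text{True} = \text{False}
((F \lor ((A \oplus B) \oplus (F \leftrightarrow C))) \oplus \lnot \lnot ((A \oplus F) \land ((D \oplus B) \leftrightarrow (C \oplus A)))) \oplus F = \text{False} \oplus \text{False} = \text{False}
F \to C = \text{False} \to \text{True} = \text{True}
(((F \lor ((A \oplus B) \oplus (F \leftrightarrow C))) \oplus \lnot \lnot ((A \oplus F) \land ((D \oplus B) \leftrightarrow (C \oplus A)))) \oplus F) \leftrightarrow (F \to C) = \text{False} \leftrightarrow \text{True} = \text{False}

\text{False}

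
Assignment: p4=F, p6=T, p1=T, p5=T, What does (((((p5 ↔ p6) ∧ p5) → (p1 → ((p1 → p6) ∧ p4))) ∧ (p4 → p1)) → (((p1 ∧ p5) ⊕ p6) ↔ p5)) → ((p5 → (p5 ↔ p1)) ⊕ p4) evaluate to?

T

Substituting p4=F, p6=T, p1=T, p5=T:
p5 ↔ p6 = T ↔ T = T
(p5 ↔ p6) ∧ p5 = T ∧ T = T
p1 → p6 = T → T = T
(p1 → p6) ∧ p4 = T ∧ F = F
p1 → ((p1 → p6) ∧ p4) = T → F = F
((p5 ↔ p6) ∧ p5) → (p1 → ((p1 → p6) ∧ p4)) = T → F = F
p4 → p1 = F → T = T
(((p5 ↔ p6) ∧ p5) → (p1 → ((p1 → p6) ∧ p4))) ∧ (p4 → p1) = F ∧ T = F
p1 ∧ p5 = T ∧ T = T
(p1 ∧ p5) ⊕ p6 = T ⊕ T = F
((p1 ∧ p5) ⊕ p6) ↔ p5 = F ↔ T = F
((((p5 ↔ p6) ∧ p5) → (p1 → ((p1 → p6) ∧ p4))) ∧ (p4 → p1)) → (((p1 ∧ p5) ⊕ p6) ↔ p5) = F → F = T
p5 ↔ p1 = T ↔ T = T
p5 → (p5 ↔ p1) = T → T = T
(p5 → (p5 ↔ p1)) ⊕ p4 = T ⊕ F = T
(((((p5 ↔ p6) ∧ p5) → (p1 → ((p1 → p6) ∧ p4))) ∧ (p4 → p1)) → (((p1 ∧ p5) ⊕ p6) ↔ p5)) → ((p5 → (p5 ↔ p1)) ⊕ p4) = T → T = T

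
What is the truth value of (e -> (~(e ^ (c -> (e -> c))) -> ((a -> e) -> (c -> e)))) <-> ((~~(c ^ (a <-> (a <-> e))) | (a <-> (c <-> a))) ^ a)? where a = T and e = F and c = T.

e -> c = F -> T = T
c -> (e -> c) = T -> T = T
e ^ (c -> (e -> c)) = F ^ T = T
~(e ^ (c -> (e -> c))) = ~T = F
a -> e = T -> F = F
c -> e = T -> F = F
(a -> e) -> (c -> e) = F -> F = T
~(e ^ (c -> (e -> c))) -> ((a -> e) -> (c -> e)) = F -> T = T
e -> (~(e ^ (c -> (e -> c))) -> ((a -> e) -> (c -> e))) = F -> T = T
a <-> e = T <-> F = F
a <-> (a <-> e) = T <-> F = F
c ^ (a <-> (a <-> e)) = T ^ F = T
~(c ^ (a <-> (a <-> e))) = ~T = F
~~(c ^ (a <-> (a <-> e))) = ~F = T
c <-> a = T <-> T = T
a <-> (c <-> a) = T <-> T = T
~~(c ^ (a <-> (a <-> e))) | (a <-> (c <-> a)) = T | T = T
(~~(c ^ (a <-> (a <-> e))) | (a <-> (c <-> a))) ^ a = T ^ T = F
(e -> (~(e ^ (c -> (e -> c))) -> ((a -> e) -> (c -> e)))) <-> ((~~(c ^ (a <-> (a <-> e))) | (a <-> (c <-> a))) ^ a) = T <-> F = F

F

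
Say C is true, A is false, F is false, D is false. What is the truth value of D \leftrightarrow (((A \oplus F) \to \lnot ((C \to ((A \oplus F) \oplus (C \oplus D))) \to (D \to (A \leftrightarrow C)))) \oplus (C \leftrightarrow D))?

\text{False}

A \oplus F = \text{False} \oplus \text{False} = \text{False}
A \oplus F = \text{False} \oplus \text{False} = \text{False}
C \oplus D = \text{True} \oplus \text{False} = \text{True}
(A \oplus F) \oplus (C \oplus D) = \text{False} \oplus \text{True} = \text{True}
C \to ((A \oplus F) \oplus (C \oplus D)) = \text{True} \to \text{True} = \text{True}
A \leftrightarrow C = \text{False} \leftrightarrow \text{True} = \text{False}
D \to (A \leftrightarrow C) = \text{False} \to \text{False} = \text{True}
(C \to ((A \oplus F) \oplus (C \oplus D))) \to (D \to (A \leftrightarrow C)) = \text{True} \to \text{True} = \text{True}
\lnot ((C \to ((A \oplus F) \oplus (C \oplus D))) \to (D \to (A \leftrightarrow C))) = \lnot \text{True} = \text{False}
(A \oplus F) \to \lnot ((C \to ((A \oplus F) \oplus (C \oplus D))) \to (D \to (A \leftrightarrow C))) = \text{False} \to \text{False} = \text{True}
C \leftrightarrow D = \text{True} \leftrightarrow \text{False} = \text{False}
((A \oplus F) \to \lnot ((C \to ((A \oplus F) \oplus (C \oplus D))) \to (D \to (A \leftrightarrow C)))) \oplus (C \leftrightarrow D) = \text{True} \oplus \text{False} = \text{True}
D \leftrightarrow (((A \oplus F) \to \lnot ((C \to ((A \oplus F) \oplus (C \oplus D))) \to (D \to (A \leftrightarrow C)))) \oplus (C \leftrightarrow D)) = \text{False} \leftrightarrow \text{True} = \text{False}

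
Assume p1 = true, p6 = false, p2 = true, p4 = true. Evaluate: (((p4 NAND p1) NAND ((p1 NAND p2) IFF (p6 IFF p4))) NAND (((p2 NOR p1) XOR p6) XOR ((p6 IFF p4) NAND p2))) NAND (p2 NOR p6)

Substituting p1=true, p6=false, p2=true, p4=true:
p4 NAND p1 = true NAND true = false
p1 NAND p2 = true NAND true = false
p6 IFF p4 = false IFF true = false
(p1 NAND p2) IFF (p6 IFF p4) = false IFF false = true
(p4 NAND p1) NAND ((p1 NAND p2) IFF (p6 IFF p4)) = false NAND true = true
p2 NOR p1 = true NOR true = false
(p2 NOR p1) XOR p6 = false XOR false = false
p6 IFF p4 = false IFF true = false
(p6 IFF p4) NAND p2 = false NAND true = true
((p2 NOR p1) XOR p6) XOR ((p6 IFF p4) NAND p2) = false XOR true = true
((p4 NAND p1) NAND ((p1 NAND p2) IFF (p6 IFF p4))) NAND (((p2 NOR p1) XOR p6) XOR ((p6 IFF p4) NAND p2)) = true NAND true = false
p2 NOR p6 = true NOR false = false
(((p4 NAND p1) NAND ((p1 NAND p2) IFF (p6 IFF p4))) NAND (((p2 NOR p1) XOR p6) XOR ((p6 IFF p4) NAND p2))) NAND (p2 NOR p6) = false NAND false = true

true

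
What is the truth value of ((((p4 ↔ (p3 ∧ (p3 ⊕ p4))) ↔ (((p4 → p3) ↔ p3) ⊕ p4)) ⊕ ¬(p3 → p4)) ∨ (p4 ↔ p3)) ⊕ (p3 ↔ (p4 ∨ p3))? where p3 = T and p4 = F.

F

p3 ⊕ p4 = T ⊕ F = T
p3 ∧ (p3 ⊕ p4) = T ∧ T = T
p4 ↔ (p3 ∧ (p3 ⊕ p4)) = F ↔ T = F
p4 → p3 = F → T = T
(p4 → p3) ↔ p3 = T ↔ T = T
((p4 → p3) ↔ p3) ⊕ p4 = T ⊕ F = T
(p4 ↔ (p3 ∧ (p3 ⊕ p4))) ↔ (((p4 → p3) ↔ p3) ⊕ p4) = F ↔ T = F
p3 → p4 = T → F = F
¬(p3 → p4) = ¬F = T
((p4 ↔ (p3 ∧ (p3 ⊕ p4))) ↔ (((p4 → p3) ↔ p3) ⊕ p4)) ⊕ ¬(p3 → p4) = F ⊕ T = T
p4 ↔ p3 = F ↔ T = F
(((p4 ↔ (p3 ∧ (p3 ⊕ p4))) ↔ (((p4 → p3) ↔ p3) ⊕ p4)) ⊕ ¬(p3 → p4)) ∨ (p4 ↔ p3) = T ∨ F = T
p4 ∨ p3 = F ∨ T = T
p3 ↔ (p4 ∨ p3) = T ↔ T = T
((((p4 ↔ (p3 ∧ (p3 ⊕ p4))) ↔ (((p4 → p3) ↔ p3) ⊕ p4)) ⊕ ¬(p3 → p4)) ∨ (p4 ↔ p3)) ⊕ (p3 ↔ (p4 ∨ p3)) = T ⊕ T = F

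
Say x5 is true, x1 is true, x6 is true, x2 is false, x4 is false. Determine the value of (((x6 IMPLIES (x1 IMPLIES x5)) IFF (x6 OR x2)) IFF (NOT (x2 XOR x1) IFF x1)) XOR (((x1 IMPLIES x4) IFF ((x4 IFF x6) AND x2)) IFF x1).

x1 IMPLIES x5 = T IMPLIES T = T
x6 IMPLIES (x1 IMPLIES x5) = T IMPLIES T = T
x6 OR x2 = T OR F = T
(x6 IMPLIES (x1 IMPLIES x5)) IFF (x6 OR x2) = T IFF T = T
x2 XOR x1 = F XOR T = T
NOT (x2 XOR x1) = NOT T = F
NOT (x2 XOR x1) IFF x1 = F IFF T = F
((x6 IMPLIES (x1 IMPLIES x5)) IFF (x6 OR x2)) IFF (NOT (x2 XOR x1) IFF x1) = T IFF F = F
x1 IMPLIES x4 = T IMPLIES F = F
x4 IFF x6 = F IFF T = F
(x4 IFF x6) AND x2 = F AND F = F
(x1 IMPLIES x4) IFF ((x4 IFF x6) AND x2) = F IFF F = T
((x1 IMPLIES x4) IFF ((x4 IFF x6) AND x2)) IFF x1 = T IFF T = T
(((x6 IMPLIES (x1 IMPLIES x5)) IFF (x6 OR x2)) IFF (NOT (x2 XOR x1) IFF x1)) XOR (((x1 IMPLIES x4) IFF ((x4 IFF x6) AND x2)) IFF x1) = F XOR T = T

T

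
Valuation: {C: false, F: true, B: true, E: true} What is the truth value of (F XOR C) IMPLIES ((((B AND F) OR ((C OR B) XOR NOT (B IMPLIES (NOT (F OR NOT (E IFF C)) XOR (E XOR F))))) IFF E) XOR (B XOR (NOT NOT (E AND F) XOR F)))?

F XOR C = true XOR false = true
B AND F = true AND true = true
C OR B = false OR true = true
E IFF C = true IFF false = false
NOT (E IFF C) = NOT false = true
F OR NOT (E IFF C) = true OR true = true
NOT (F OR NOT (E IFF C)) = NOT true = false
E XOR F = true XOR true = false
NOT (F OR NOT (E IFF C)) XOR (E XOR F) = false XOR false = false
B IMPLIES (NOT (F OR NOT (E IFF C)) XOR (E XOR F)) = true IMPLIES false = false
NOT (B IMPLIES (NOT (F OR NOT (E IFF C)) XOR (E XOR F))) = NOT false = true
(C OR B) XOR NOT (B IMPLIES (NOT (F OR NOT (E IFF C)) XOR (E XOR F))) = true XOR true = false
(B AND F) OR ((C OR B) XOR NOT (B IMPLIES (NOT (F OR NOT (E IFF C)) XOR (E XOR F)))) = true OR false = true
((B AND F) OR ((C OR B) XOR NOT (B IMPLIES (NOT (F OR NOT (E IFF C)) XOR (E XOR F))))) IFF E = true IFF true = true
E AND F = true AND true = true
NOT (E AND F) = NOT true = false
NOT NOT (E AND F) = NOT false = true
NOT NOT (E AND F) XOR F = true XOR true = false
B XOR (NOT NOT (E AND F) XOR F) = true XOR false = true
(((B AND F) OR ((C OR B) XOR NOT (B IMPLIES (NOT (F OR NOT (E IFF C)) XOR (E XOR F))))) IFF E) XOR (B XOR (NOT NOT (E AND F) XOR F)) = true XOR true = false
(F XOR C) IMPLIES ((((B AND F) OR ((C OR B) XOR NOT (B IMPLIES (NOT (F OR NOT (E IFF C)) XOR (E XOR F))))) IFF E) XOR (B XOR (NOT NOT (E AND F) XOR F))) = true IMPLIES false = false

false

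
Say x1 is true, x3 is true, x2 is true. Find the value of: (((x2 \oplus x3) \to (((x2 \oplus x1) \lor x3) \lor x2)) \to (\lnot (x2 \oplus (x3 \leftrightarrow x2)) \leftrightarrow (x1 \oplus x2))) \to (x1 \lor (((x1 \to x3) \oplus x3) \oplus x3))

\text{True}

x2 \oplus x3 = \text{True} \oplus \text{True} = \text{False}
x2 \oplus x1 = \text{True} \oplus \text{True} = \text{False}
(x2 \oplus x1) \lor x3 = \text{False} \lor \text{True} = \text{True}
((x2 \oplus x1) \lor x3) \lor x2 = \text{True} \lor \text{True} = \text{True}
(x2 \oplus x3) \to (((x2 \oplus x1) \lor x3) \lor x2) = \text{False} \to \text{True} = \text{True}
x3 \leftrightarrow x2 = \text{True} \leftrightarrow \text{True} = \text{True}
x2 \oplus (x3 \leftrightarrow x2) = \text{True} \oplus \text{True} = \text{False}
\lnot (x2 \oplus (x3 \leftrightarrow x2)) = \lnot \text{False} = \text{True}
x1 \oplus x2 = \text{True} \oplus \text{True} = \text{False}
\lnot (x2 \oplus (x3 \leftrightarrow x2)) \leftrightarrow (x1 \oplus x2) = \text{True} \leftrightarrow \text{False} = \text{False}
((x2 \oplus x3) \to (((x2 \oplus x1) \lor x3) \lor x2)) \to (\lnot (x2 \oplus (x3 \leftrightarrow x2)) \leftrightarrow (x1 \oplus x2)) = \text{True} \to \text{False} = \text{False}
x1 \to x3 = \text{True} \to \text{True} = \text{True}
(x1 \to x3) \oplus x3 = \text{True} \oplus \text{True} = \text{False}
((x1 \to x3) \oplus x3) \oplus x3 = \text{False} \oplus \text{True} = \text{True}
x1 \lor (((x1 \to x3) \oplus x3) \oplus x3) = \text{True} \lor \text{True} = \text{True}
(((x2 \oplus x3) \to (((x2 \oplus x1) \lor x3) \lor x2)) \to (\lnot (x2 \oplus (x3 \leftrightarrow x2)) \leftrightarrow (x1 \oplus x2))) \to (x1 \lor (((x1 \to x3) \oplus x3) \oplus x3)) = \text{False} \to \text{True} = \text{True}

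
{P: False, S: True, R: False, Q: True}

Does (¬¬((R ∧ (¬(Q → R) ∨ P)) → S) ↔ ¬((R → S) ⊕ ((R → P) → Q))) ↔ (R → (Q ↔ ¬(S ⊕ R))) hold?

Q → R = True → False = False
¬(Q → R) = ¬False = True
¬(Q → R) ∨ P = True ∨ False = True
R ∧ (¬(Q → R) ∨ P) = False ∧ True = False
(R ∧ (¬(Q → R) ∨ P)) → S = False → True = True
¬((R ∧ (¬(Q → R) ∨ P)) → S) = ¬True = False
¬¬((R ∧ (¬(Q → R) ∨ P)) → S) = ¬False = True
R → S = False → True = True
R → P = False → False = True
(R → P) → Q = True → True = True
(R → S) ⊕ ((R → P) → Q) = True ⊕ True = False
¬((R → S) ⊕ ((R → P) → Q)) = ¬False = True
¬¬((R ∧ (¬(Q → R) ∨ P)) → S) ↔ ¬((R → S) ⊕ ((R → P) → Q)) = True ↔ True = True
S ⊕ R = True ⊕ False = True
¬(S ⊕ R) = ¬True = False
Q ↔ ¬(S ⊕ R) = True ↔ False = False
R → (Q ↔ ¬(S ⊕ R)) = False → False = True
(¬¬((R ∧ (¬(Q → R) ∨ P)) → S) ↔ ¬((R → S) ⊕ ((R → P) → Q))) ↔ (R → (Q ↔ ¬(S ⊕ R))) = True ↔ True = True

True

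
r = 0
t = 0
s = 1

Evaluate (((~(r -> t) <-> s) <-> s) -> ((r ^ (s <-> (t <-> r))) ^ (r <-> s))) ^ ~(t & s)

0

Substituting r=0, t=0, s=1:
r -> t = 0 -> 0 = 1
~(r -> t) = ~1 = 0
~(r -> t) <-> s = 0 <-> 1 = 0
(~(r -> t) <-> s) <-> s = 0 <-> 1 = 0
t <-> r = 0 <-> 0 = 1
s <-> (t <-> r) = 1 <-> 1 = 1
r ^ (s <-> (t <-> r)) = 0 ^ 1 = 1
r <-> s = 0 <-> 1 = 0
(r ^ (s <-> (t <-> r))) ^ (r <-> s) = 1 ^ 0 = 1
((~(r -> t) <-> s) <-> s) -> ((r ^ (s <-> (t <-> r))) ^ (r <-> s)) = 0 -> 1 = 1
t & s = 0 & 1 = 0
~(t & s) = ~0 = 1
(((~(r -> t) <-> s) <-> s) -> ((r ^ (s <-> (t <-> r))) ^ (r <-> s))) ^ ~(t & s) = 1 ^ 1 = 0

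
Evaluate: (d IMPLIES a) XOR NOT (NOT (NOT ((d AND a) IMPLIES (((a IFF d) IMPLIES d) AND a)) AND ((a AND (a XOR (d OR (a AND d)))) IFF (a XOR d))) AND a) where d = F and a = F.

F

d IMPLIES a = F IMPLIES F = T
d AND a = F AND F = F
a IFF d = F IFF F = T
(a IFF d) IMPLIES d = T IMPLIES F = F
((a IFF d) IMPLIES d) AND a = F AND F = F
(d AND a) IMPLIES (((a IFF d) IMPLIES d) AND a) = F IMPLIES F = T
NOT ((d AND a) IMPLIES (((a IFF d) IMPLIES d) AND a)) = NOT T = F
a AND d = F AND F = F
d OR (a AND d) = F OR F = F
a XOR (d OR (a AND d)) = F XOR F = F
a AND (a XOR (d OR (a AND d))) = F AND F = F
a XOR d = F XOR F = F
(a AND (a XOR (d OR (a AND d)))) IFF (a XOR d) = F IFF F = T
NOT ((d AND a) IMPLIES (((a IFF d) IMPLIES d) AND a)) AND ((a AND (a XOR (d OR (a AND d)))) IFF (a XOR d)) = F AND T = F
NOT (NOT ((d AND a) IMPLIES (((a IFF d) IMPLIES d) AND a)) AND ((a AND (a XOR (d OR (a AND d)))) IFF (a XOR d))) = NOT F = T
NOT (NOT ((d AND a) IMPLIES (((a IFF d) IMPLIES d) AND a)) AND ((a AND (a XOR (d OR (a AND d)))) IFF (a XOR d))) AND a = T AND F = F
NOT (NOT (NOT ((d AND a) IMPLIES (((a IFF d) IMPLIES d) AND a)) AND ((a AND (a XOR (d OR (a AND d)))) IFF (a XOR d))) AND a) = NOT F = T
(d IMPLIES a) XOR NOT (NOT (NOT ((d AND a) IMPLIES (((a IFF d) IMPLIES d) AND a)) AND ((a AND (a XOR (d OR (a AND d)))) IFF (a XOR d))) AND a) = T XOR T = F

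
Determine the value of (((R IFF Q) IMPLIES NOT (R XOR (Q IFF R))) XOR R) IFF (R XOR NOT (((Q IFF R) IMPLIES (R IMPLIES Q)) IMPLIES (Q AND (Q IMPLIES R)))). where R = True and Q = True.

False

R IFF Q = True IFF True = True
Q IFF R = True IFF True = True
R XOR (Q IFF R) = True XOR True = False
NOT (R XOR (Q IFF R)) = NOT False = True
(R IFF Q) IMPLIES NOT (R XOR (Q IFF R)) = True IMPLIES True = True
((R IFF Q) IMPLIES NOT (R XOR (Q IFF R))) XOR R = True XOR True = False
Q IFF R = True IFF True = True
R IMPLIES Q = True IMPLIES True = True
(Q IFF R) IMPLIES (R IMPLIES Q) = True IMPLIES True = True
Q IMPLIES R = True IMPLIES True = True
Q AND (Q IMPLIES R) = True AND True = True
((Q IFF R) IMPLIES (R IMPLIES Q)) IMPLIES (Q AND (Q IMPLIES R)) = True IMPLIES True = True
NOT (((Q IFF R) IMPLIES (R IMPLIES Q)) IMPLIES (Q AND (Q IMPLIES R))) = NOT True = False
R XOR NOT (((Q IFF R) IMPLIES (R IMPLIES Q)) IMPLIES (Q AND (Q IMPLIES R))) = True XOR False = True
(((R IFF Q) IMPLIES NOT (R XOR (Q IFF R))) XOR R) IFF (R XOR NOT (((Q IFF R) IMPLIES (R IMPLIES Q)) IMPLIES (Q AND (Q IMPLIES R)))) = False IFF True = False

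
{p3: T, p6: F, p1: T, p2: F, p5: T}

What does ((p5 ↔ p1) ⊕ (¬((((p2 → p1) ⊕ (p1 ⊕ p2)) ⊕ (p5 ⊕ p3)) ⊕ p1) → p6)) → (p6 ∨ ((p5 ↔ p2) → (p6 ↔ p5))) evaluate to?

T

Substituting p3=T, p6=F, p1=T, p2=F, p5=T:
p5 ↔ p1 = T ↔ T = T
p2 → p1 = F → T = T
p1 ⊕ p2 = T ⊕ F = T
(p2 → p1) ⊕ (p1 ⊕ p2) = T ⊕ T = F
p5 ⊕ p3 = T ⊕ T = F
((p2 → p1) ⊕ (p1 ⊕ p2)) ⊕ (p5 ⊕ p3) = F ⊕ F = F
(((p2 → p1) ⊕ (p1 ⊕ p2)) ⊕ (p5 ⊕ p3)) ⊕ p1 = F ⊕ T = T
¬((((p2 → p1) ⊕ (p1 ⊕ p2)) ⊕ (p5 ⊕ p3)) ⊕ p1) = ¬T = F
¬((((p2 → p1) ⊕ (p1 ⊕ p2)) ⊕ (p5 ⊕ p3)) ⊕ p1) → p6 = F → F = T
(p5 ↔ p1) ⊕ (¬((((p2 → p1) ⊕ (p1 ⊕ p2)) ⊕ (p5 ⊕ p3)) ⊕ p1) → p6) = T ⊕ T = F
p5 ↔ p2 = T ↔ F = F
p6 ↔ p5 = F ↔ T = F
(p5 ↔ p2) → (p6 ↔ p5) = F → F = T
p6 ∨ ((p5 ↔ p2) → (p6 ↔ p5)) = F ∨ T = T
((p5 ↔ p1) ⊕ (¬((((p2 → p1) ⊕ (p1 ⊕ p2)) ⊕ (p5 ⊕ p3)) ⊕ p1) → p6)) → (p6 ∨ ((p5 ↔ p2) → (p6 ↔ p5))) = F → T = T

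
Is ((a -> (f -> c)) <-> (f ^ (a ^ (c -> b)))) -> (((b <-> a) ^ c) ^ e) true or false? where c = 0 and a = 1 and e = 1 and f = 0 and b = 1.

f -> c = 0 -> 0 = 1
a -> (f -> c) = 1 -> 1 = 1
c -> b = 0 -> 1 = 1
a ^ (c -> b) = 1 ^ 1 = 0
f ^ (a ^ (c -> b)) = 0 ^ 0 = 0
(a -> (f -> c)) <-> (f ^ (a ^ (c -> b))) = 1 <-> 0 = 0
b <-> a = 1 <-> 1 = 1
(b <-> a) ^ c = 1 ^ 0 = 1
((b <-> a) ^ c) ^ e = 1 ^ 1 = 0
((a -> (f -> c)) <-> (f ^ (a ^ (c -> b)))) -> (((b <-> a) ^ c) ^ e) = 0 -> 0 = 1

1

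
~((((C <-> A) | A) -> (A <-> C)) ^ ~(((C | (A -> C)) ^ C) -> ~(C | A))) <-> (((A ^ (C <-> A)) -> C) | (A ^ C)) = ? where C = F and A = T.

T

C <-> A = F <-> T = F
(C <-> A) | A = F | T = T
A <-> C = T <-> F = F
((C <-> A) | A) -> (A <-> C) = T -> F = F
A -> C = T -> F = F
C | (A -> C) = F | F = F
(C | (A -> C)) ^ C = F ^ F = F
C | A = F | T = T
~(C | A) = ~T = F
((C | (A -> C)) ^ C) -> ~(C | A) = F -> F = T
~(((C | (A -> C)) ^ C) -> ~(C | A)) = ~T = F
(((C <-> A) | A) -> (A <-> C)) ^ ~(((C | (A -> C)) ^ C) -> ~(C | A)) = F ^ F = F
~((((C <-> A) | A) -> (A <-> C)) ^ ~(((C | (A -> C)) ^ C) -> ~(C | A))) = ~F = T
C <-> A = F <-> T = F
A ^ (C <-> A) = T ^ F = T
(A ^ (C <-> A)) -> C = T -> F = F
A ^ C = T ^ F = T
((A ^ (C <-> A)) -> C) | (A ^ C) = F | T = T
~((((C <-> A) | A) -> (A <-> C)) ^ ~(((C | (A -> C)) ^ C) -> ~(C | A))) <-> (((A ^ (C <-> A)) -> C) | (A ^ C)) = T <-> T = T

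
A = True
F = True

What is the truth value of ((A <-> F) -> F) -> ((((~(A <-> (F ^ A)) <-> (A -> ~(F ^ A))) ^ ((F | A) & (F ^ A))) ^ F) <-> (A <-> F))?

A <-> F = True <-> True = True
(A <-> F) -> F = True -> True = True
F ^ A = True ^ True = False
A <-> (F ^ A) = True <-> False = False
~(A <-> (F ^ A)) = ~False = True
F ^ A = True ^ True = False
~(F ^ A) = ~False = True
A -> ~(F ^ A) = True -> True = True
~(A <-> (F ^ A)) <-> (A -> ~(F ^ A)) = True <-> True = True
F | A = True | True = True
F ^ A = True ^ True = False
(F | A) & (F ^ A) = True & False = False
(~(A <-> (F ^ A)) <-> (A -> ~(F ^ A))) ^ ((F | A) & (F ^ A)) = True ^ False = True
((~(A <-> (F ^ A)) <-> (A -> ~(F ^ A))) ^ ((F | A) & (F ^ A))) ^ F = True ^ True = False
A <-> F = True <-> True = True
(((~(A <-> (F ^ A)) <-> (A -> ~(F ^ A))) ^ ((F | A) & (F ^ A))) ^ F) <-> (A <-> F) = False <-> True = False
((A <-> F) -> F) -> ((((~(A <-> (F ^ A)) <-> (A -> ~(F ^ A))) ^ ((F | A) & (F ^ A))) ^ F) <-> (A <-> F)) = True -> False = False

False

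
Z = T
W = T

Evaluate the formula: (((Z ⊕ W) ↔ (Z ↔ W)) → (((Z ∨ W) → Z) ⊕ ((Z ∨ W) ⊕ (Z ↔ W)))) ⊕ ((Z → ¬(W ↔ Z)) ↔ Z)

Z ⊕ W = T ⊕ T = F
Z ↔ W = T ↔ T = T
(Z ⊕ W) ↔ (Z ↔ W) = F ↔ T = F
Z ∨ W = T ∨ T = T
(Z ∨ W) → Z = T → T = T
Z ∨ W = T ∨ T = T
Z ↔ W = T ↔ T = T
(Z ∨ W) ⊕ (Z ↔ W) = T ⊕ T = F
((Z ∨ W) → Z) ⊕ ((Z ∨ W) ⊕ (Z ↔ W)) = T ⊕ F = T
((Z ⊕ W) ↔ (Z ↔ W)) → (((Z ∨ W) → Z) ⊕ ((Z ∨ W) ⊕ (Z ↔ W))) = F → T = T
W ↔ Z = T ↔ T = T
¬(W ↔ Z) = ¬T = F
Z → ¬(W ↔ Z) = T → F = F
(Z → ¬(W ↔ Z)) ↔ Z = F ↔ T = F
(((Z ⊕ W) ↔ (Z ↔ W)) → (((Z ∨ W) → Z) ⊕ ((Z ∨ W) ⊕ (Z ↔ W)))) ⊕ ((Z → ¬(W ↔ Z)) ↔ Z) = T ⊕ F = T

T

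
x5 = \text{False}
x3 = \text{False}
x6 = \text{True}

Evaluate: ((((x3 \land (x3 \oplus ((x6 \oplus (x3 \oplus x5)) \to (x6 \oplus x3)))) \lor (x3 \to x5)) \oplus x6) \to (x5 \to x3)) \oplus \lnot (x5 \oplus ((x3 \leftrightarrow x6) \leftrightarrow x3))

Substituting x5=\text{False}, x3=\text{False}, x6=\text{True}:
x3 \oplus x5 = \text{False} \oplus \text{False} = \text{False}
x6 \oplus (x3 \oplus x5) = \text{True} \oplus \text{False} = \text{True}
x6 \oplus x3 = \text{True} \oplus \text{False} = \text{True}
(x6 \oplus (x3 \oplus x5)) \to (x6 \oplus x3) = \text{True} \to \text{True} = \text{True}
x3 \oplus ((x6 \oplus (x3 \oplus x5)) \to (x6 \oplus x3)) = \text{False} \oplus \text{True} = \text{True}
x3 \land (x3 \oplus ((x6 \oplus (x3 \oplus x5)) \to (x6 \oplus x3))) = \text{False} \land \text{True} = \text{False}
x3 \to x5 = \text{False} \to \text{False} = \text{True}
(x3 \land (x3 \oplus ((x6 \oplus (x3 \oplus x5)) \to (x6 \oplus x3)))) \lor (x3 \to x5) = \text{False} \lor \text{True} = \text{True}
((x3 \land (x3 \oplus ((x6 \oplus (x3 \oplus x5)) \to (x6 \oplus x3)))) \lor (x3 \to x5)) \oplus x6 = \text{True} \oplus \text{True} = \text{False}
x5 \to x3 = \text{False} \to \text{False} = \text{True}
(((x3 \land (x3 \oplus ((x6 \oplus (x3 \oplus x5)) \to (x6 \oplus x3)))) \lor (x3 \to x5)) \oplus x6) \to (x5 \to x3) = \text{False} \to \text{True} = \text{True}
x3 \leftrightarrow x6 = \text{False} \leftrightarrow \text{True} = \text{False}
(x3 \leftrightarrow x6) \leftrightarrow x3 = \text{False} \leftrightarrow \text{False} = \text{True}
x5 \oplus ((x3 \leftrightarrow x6) \leftrightarrow x3) = \text{False} \oplus \text{True} = \text{True}
\lnot (x5 \oplus ((x3 \leftrightarrow x6) \leftrightarrow x3)) = \lnot \text{True} = \text{False}
((((x3 \land (x3 \oplus ((x6 \oplus (x3 \oplus x5)) \to (x6 \oplus x3)))) \lor (x3 \to x5)) \oplus x6) \to (x5 \to x3)) \oplus \lnot (x5 \oplus ((x3 \leftrightarrow x6) \leftrightarrow x3)) = \text{True} \oplus \text{False} = \text{True}

\text{True}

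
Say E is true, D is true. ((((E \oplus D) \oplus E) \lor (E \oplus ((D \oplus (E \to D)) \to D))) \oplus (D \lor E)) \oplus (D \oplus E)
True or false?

Substituting E=\text{True}, D=\text{True}:
E \oplus D = \text{True} \oplus \text{True} = \text{False}
(E \oplus D) \oplus E = \text{False} \oplus \text{True} = \text{True}
E \to D = \text{True} \to \text{True} = \text{True}
D \oplus (E \to D) = \text{True} \oplus \text{True} = \text{False}
(D \oplus (E \to D)) \to D = \text{False} \to \text{True} = \text{True}
E \oplus ((D \oplus (E \to D)) \to D) = \text{True} \oplus \text{True} = \text{False}
((E \oplus D) \oplus E) \lor (E \oplus ((D \oplus (E \to D)) \to D)) = \text{True} \lor \text{False} = \text{True}
D \lor E = \text{True} \lor \text{True} = \text{True}
(((E \oplus D) \oplus E) \lor (E \oplus ((D \oplus (E \to D)) \to D))) \oplus (D \lor E) = \text{True} \oplus \text{True} = \text{False}
D \oplus E = \text{True} \oplus \text{True} = \text{False}
((((E \oplus D) \oplus E) \lor (E \oplus ((D \oplus (E \to D)) \to D))) \oplus (D \lor E)) \oplus (D \oplus E) = \text{False} \oplus \text{False} = \text{False}

\text{False}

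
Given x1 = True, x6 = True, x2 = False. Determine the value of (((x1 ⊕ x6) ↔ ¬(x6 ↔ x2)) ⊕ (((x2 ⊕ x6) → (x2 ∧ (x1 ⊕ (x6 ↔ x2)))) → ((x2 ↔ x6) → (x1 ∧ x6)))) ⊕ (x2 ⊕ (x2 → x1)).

Substituting x1=True, x6=True, x2=False:
x1 ⊕ x6 = True ⊕ True = False
x6 ↔ x2 = True ↔ False = False
¬(x6 ↔ x2) = ¬False = True
(x1 ⊕ x6) ↔ ¬(x6 ↔ x2) = False ↔ True = False
x2 ⊕ x6 = False ⊕ True = True
x6 ↔ x2 = True ↔ False = False
x1 ⊕ (x6 ↔ x2) = True ⊕ False = True
x2 ∧ (x1 ⊕ (x6 ↔ x2)) = False ∧ True = False
(x2 ⊕ x6) → (x2 ∧ (x1 ⊕ (x6 ↔ x2))) = True → False = False
x2 ↔ x6 = False ↔ True = False
x1 ∧ x6 = True ∧ True = True
(x2 ↔ x6) → (x1 ∧ x6) = False → True = True
((x2 ⊕ x6) → (x2 ∧ (x1 ⊕ (x6 ↔ x2)))) → ((x2 ↔ x6) → (x1 ∧ x6)) = False → True = True
((x1 ⊕ x6) ↔ ¬(x6 ↔ x2)) ⊕ (((x2 ⊕ x6) → (x2 ∧ (x1 ⊕ (x6 ↔ x2)))) → ((x2 ↔ x6) → (x1 ∧ x6))) = False ⊕ True = True
x2 → x1 = False → True = True
x2 ⊕ (x2 → x1) = False ⊕ True = True
(((x1 ⊕ x6) ↔ ¬(x6 ↔ x2)) ⊕ (((x2 ⊕ x6) → (x2 ∧ (x1 ⊕ (x6 ↔ x2)))) → ((x2 ↔ x6) → (x1 ∧ x6)))) ⊕ (x2 ⊕ (x2 → x1)) = True ⊕ True = False

False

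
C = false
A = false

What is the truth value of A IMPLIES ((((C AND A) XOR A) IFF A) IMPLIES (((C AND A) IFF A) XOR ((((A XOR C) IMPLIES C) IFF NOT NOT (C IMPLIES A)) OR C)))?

true

C AND A = false AND false = false
(C AND A) XOR A = false XOR false = false
((C AND A) XOR A) IFF A = false IFF false = true
C AND A = false AND false = false
(C AND A) IFF A = false IFF false = true
A XOR C = false XOR false = false
(A XOR C) IMPLIES C = false IMPLIES false = true
C IMPLIES A = false IMPLIES false = true
NOT (C IMPLIES A) = NOT true = false
NOT NOT (C IMPLIES A) = NOT false = true
((A XOR C) IMPLIES C) IFF NOT NOT (C IMPLIES A) = true IFF true = true
(((A XOR C) IMPLIES C) IFF NOT NOT (C IMPLIES A)) OR C = true OR false = true
((C AND A) IFF A) XOR ((((A XOR C) IMPLIES C) IFF NOT NOT (C IMPLIES A)) OR C) = true XOR true = false
(((C AND A) XOR A) IFF A) IMPLIES (((C AND A) IFF A) XOR ((((A XOR C) IMPLIES C) IFF NOT NOT (C IMPLIES A)) OR C)) = true IMPLIES false = false
A IMPLIES ((((C AND A) XOR A) IFF A) IMPLIES (((C AND A) IFF A) XOR ((((A XOR C) IMPLIES C) IFF NOT NOT (C IMPLIES A)) OR C))) = false IMPLIES false = true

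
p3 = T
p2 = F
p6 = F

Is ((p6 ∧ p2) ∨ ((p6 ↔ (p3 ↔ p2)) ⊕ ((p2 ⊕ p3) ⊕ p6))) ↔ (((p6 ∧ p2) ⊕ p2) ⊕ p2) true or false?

p6 ∧ p2 = F ∧ F = F
p3 ↔ p2 = T ↔ F = F
p6 ↔ (p3 ↔ p2) = F ↔ F = T
p2 ⊕ p3 = F ⊕ T = T
(p2 ⊕ p3) ⊕ p6 = T ⊕ F = T
(p6 ↔ (p3 ↔ p2)) ⊕ ((p2 ⊕ p3) ⊕ p6) = T ⊕ T = F
(p6 ∧ p2) ∨ ((p6 ↔ (p3 ↔ p2)) ⊕ ((p2 ⊕ p3) ⊕ p6)) = F ∨ F = F
p6 ∧ p2 = F ∧ F = F
(p6 ∧ p2) ⊕ p2 = F ⊕ F = F
((p6 ∧ p2) ⊕ p2) ⊕ p2 = F ⊕ F = F
((p6 ∧ p2) ∨ ((p6 ↔ (p3 ↔ p2)) ⊕ ((p2 ⊕ p3) ⊕ p6))) ↔ (((p6 ∧ p2) ⊕ p2) ⊕ p2) = F ↔ F = T

T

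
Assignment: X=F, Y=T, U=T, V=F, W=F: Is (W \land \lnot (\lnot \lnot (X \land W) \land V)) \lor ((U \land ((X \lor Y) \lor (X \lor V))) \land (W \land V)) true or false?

X \land W = F \land F = F
\lnot (X \land W) = \lnot F = T
\lnot \lnot (X \land W) = \lnot T = F
\lnot \lnot (X \land W) \land V = F \land F = F
\lnot (\lnot \lnot (X \land W) \land V) = \lnot F = T
W \land \lnot (\lnot \lnot (X \land W) \land V) = F \land T = F
X \lor Y = F \lor T = T
X \lor V = F \lor F = F
(X \lor Y) \lor (X \lor V) = T \lor F = T
U \land ((X \lor Y) \lor (X \lor V)) = T \land T = T
W \land V = F \land F = F
(U \land ((X \lor Y) \lor (X \lor V))) \land (W \land V) = T \land F = F
(W \land \lnot (\lnot \lnot (X \land W) \land V)) \lor ((U \land ((X \lor Y) \lor (X \lor V))) \land (W \land V)) = F \lor F = F

F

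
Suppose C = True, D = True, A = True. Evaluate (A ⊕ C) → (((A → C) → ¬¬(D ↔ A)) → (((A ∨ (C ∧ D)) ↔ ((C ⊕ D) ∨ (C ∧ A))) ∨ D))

True

A ⊕ C = True ⊕ True = False
A → C = True → True = True
D ↔ A = True ↔ True = True
¬(D ↔ A) = ¬True = False
¬¬(D ↔ A) = ¬False = True
(A → C) → ¬¬(D ↔ A) = True → True = True
C ∧ D = True ∧ True = True
A ∨ (C ∧ D) = True ∨ True = True
C ⊕ D = True ⊕ True = False
C ∧ A = True ∧ True = True
(C ⊕ D) ∨ (C ∧ A) = False ∨ True = True
(A ∨ (C ∧ D)) ↔ ((C ⊕ D) ∨ (C ∧ A)) = True ↔ True = True
((A ∨ (C ∧ D)) ↔ ((C ⊕ D) ∨ (C ∧ A))) ∨ D = True ∨ True = True
((A → C) → ¬¬(D ↔ A)) → (((A ∨ (C ∧ D)) ↔ ((C ⊕ D) ∨ (C ∧ A))) ∨ D) = True → True = True
(A ⊕ C) → (((A → C) → ¬¬(D ↔ A)) → (((A ∨ (C ∧ D)) ↔ ((C ⊕ D) ∨ (C ∧ A))) ∨ D)) = False → True = True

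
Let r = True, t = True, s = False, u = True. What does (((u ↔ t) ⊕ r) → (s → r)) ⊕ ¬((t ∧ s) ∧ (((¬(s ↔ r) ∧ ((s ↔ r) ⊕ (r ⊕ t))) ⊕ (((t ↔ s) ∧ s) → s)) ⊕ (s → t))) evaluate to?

Substituting r=True, t=True, s=False, u=True:
u ↔ t = True ↔ True = True
(u ↔ t) ⊕ r = True ⊕ True = False
s → r = False → True = True
((u ↔ t) ⊕ r) → (s → r) = False → True = True
t ∧ s = True ∧ False = False
s ↔ r = False ↔ True = False
¬(s ↔ r) = ¬False = True
s ↔ r = False ↔ True = False
r ⊕ t = True ⊕ True = False
(s ↔ r) ⊕ (r ⊕ t) = False ⊕ False = False
¬(s ↔ r) ∧ ((s ↔ r) ⊕ (r ⊕ t)) = True ∧ False = False
t ↔ s = True ↔ False = False
(t ↔ s) ∧ s = False ∧ False = False
((t ↔ s) ∧ s) → s = False → False = True
(¬(s ↔ r) ∧ ((s ↔ r) ⊕ (r ⊕ t))) ⊕ (((t ↔ s) ∧ s) → s) = False ⊕ True = True
s → t = False → True = True
((¬(s ↔ r) ∧ ((s ↔ r) ⊕ (r ⊕ t))) ⊕ (((t ↔ s) ∧ s) → s)) ⊕ (s → t) = True ⊕ True = False
(t ∧ s) ∧ (((¬(s ↔ r) ∧ ((s ↔ r) ⊕ (r ⊕ t))) ⊕ (((t ↔ s) ∧ s) → s)) ⊕ (s → t)) = False ∧ False = False
¬((t ∧ s) ∧ (((¬(s ↔ r) ∧ ((s ↔ r) ⊕ (r ⊕ t))) ⊕ (((t ↔ s) ∧ s) → s)) ⊕ (s → t))) = ¬False = True
(((u ↔ t) ⊕ r) → (s → r)) ⊕ ¬((t ∧ s) ∧ (((¬(s ↔ r) ∧ ((s ↔ r) ⊕ (r ⊕ t))) ⊕ (((t ↔ s) ∧ s) → s)) ⊕ (s → t))) = True ⊕ True = False

False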